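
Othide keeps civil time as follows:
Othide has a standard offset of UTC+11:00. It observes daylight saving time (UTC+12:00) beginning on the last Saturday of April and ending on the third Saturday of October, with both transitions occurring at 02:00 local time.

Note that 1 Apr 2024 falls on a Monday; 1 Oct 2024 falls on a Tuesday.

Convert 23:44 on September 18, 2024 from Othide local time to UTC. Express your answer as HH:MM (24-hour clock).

11:44

1 April 2024 is a Monday, so Saturdays fall on 6, 13, 20, 27; the last is April 27.
1 October 2024 is a Tuesday, so the first Saturday is October 5 and the third is October 19.
September 18, 2024 falls between 27 April and 19 October, so daylight saving is in effect and Othide is at UTC+12:00.
23:44 local − 12h = 11:44 UTC.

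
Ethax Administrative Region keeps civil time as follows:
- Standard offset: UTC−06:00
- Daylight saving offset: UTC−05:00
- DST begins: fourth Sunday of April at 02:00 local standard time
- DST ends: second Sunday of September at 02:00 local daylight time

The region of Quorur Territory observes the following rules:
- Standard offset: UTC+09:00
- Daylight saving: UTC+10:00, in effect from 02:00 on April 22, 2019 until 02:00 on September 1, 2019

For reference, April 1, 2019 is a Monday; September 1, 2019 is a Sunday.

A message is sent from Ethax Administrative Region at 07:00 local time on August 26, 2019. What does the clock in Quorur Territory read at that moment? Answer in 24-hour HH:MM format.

22:00

1 April 2019 is a Monday, so the first Sunday is April 7 and the fourth is April 28.
1 September 2019 is a Sunday, so the first Sunday is September 1 and the second is September 8.
August 26, 2019 lies within the daylight-saving period (28 April – 8 September), so Ethax Administrative Region is on daylight time, UTC−05:00.
07:00 Ethax Administrative Region + 5h = 12:00 UTC.
At the standard offset (UTC+09:00), 12:00 UTC + 9h = 21:00 Quorur Territory standard time.
The standard-time date in Quorur Territory, August 26, 2019, falls between 22 April and 1 September, so daylight saving is in effect and Quorur Territory is at UTC+10:00.
12:00 UTC + 10h = 22:00 Quorur Territory.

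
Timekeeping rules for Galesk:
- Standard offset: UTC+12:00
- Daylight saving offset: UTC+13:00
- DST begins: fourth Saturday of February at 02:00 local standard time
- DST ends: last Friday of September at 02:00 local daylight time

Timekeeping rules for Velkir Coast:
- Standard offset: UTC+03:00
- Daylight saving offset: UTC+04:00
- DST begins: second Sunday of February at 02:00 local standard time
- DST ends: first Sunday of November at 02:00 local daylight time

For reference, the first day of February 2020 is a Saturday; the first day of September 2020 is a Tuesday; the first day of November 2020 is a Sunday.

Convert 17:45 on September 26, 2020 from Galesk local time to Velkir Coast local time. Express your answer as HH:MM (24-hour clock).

09:45

1 February 2020 is a Saturday, so the first Saturday is February 1 and the fourth is February 22.
1 September 2020 is a Tuesday, so Fridays fall on 4, 11, 18, 25; the last is September 25.
Daylight saving runs 22 February – 25 September; September 26, 2020 is outside that window, so Galesk is on standard time at UTC+12:00.
17:45 Galesk − 12h = 05:45 UTC.
1 February 2020 is a Saturday, so the first Sunday is February 2 and the second is February 9.
1 November 2020 is a Sunday, so the first Sunday is November 1.
At the standard offset (UTC+03:00), 05:45 UTC + 3h = 08:45 Velkir Coast standard time.
The standard-time date in Velkir Coast, September 26, 2020, falls between 9 February and 1 November, so daylight saving is in effect and Velkir Coast is at UTC+04:00.
05:45 UTC + 4h = 09:45 Velkir Coast.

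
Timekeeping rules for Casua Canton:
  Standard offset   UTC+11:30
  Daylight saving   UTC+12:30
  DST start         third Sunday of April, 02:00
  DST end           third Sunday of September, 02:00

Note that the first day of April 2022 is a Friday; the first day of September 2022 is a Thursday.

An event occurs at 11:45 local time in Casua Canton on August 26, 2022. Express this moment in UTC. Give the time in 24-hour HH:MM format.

23:15

1 April 2022 is a Friday, so the first Sunday is April 3 and the third is April 17.
1 September 2022 is a Thursday, so the first Sunday is September 4 and the third is September 18.
Daylight saving runs 17 April – 18 September; August 26, 2022 is inside that window, so Casua Canton is at UTC+12:30.
11:45 local − 12h30m = 23:15 UTC (rolling into the previous day, 25 August 2022).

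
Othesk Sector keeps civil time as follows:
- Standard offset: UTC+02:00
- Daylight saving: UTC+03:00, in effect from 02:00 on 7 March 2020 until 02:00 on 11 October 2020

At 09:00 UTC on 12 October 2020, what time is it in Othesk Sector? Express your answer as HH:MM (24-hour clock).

11:00

At the standard offset (UTC+02:00), 09:00 UTC + 2h = 11:00 Othesk Sector standard time.
Daylight saving runs 7 March – 11 October; the standard-time date in Othesk Sector, 12 October 2020, is outside that window, so Othesk Sector is on standard time at UTC+02:00.
09:00 UTC + 2h = 11:00 local.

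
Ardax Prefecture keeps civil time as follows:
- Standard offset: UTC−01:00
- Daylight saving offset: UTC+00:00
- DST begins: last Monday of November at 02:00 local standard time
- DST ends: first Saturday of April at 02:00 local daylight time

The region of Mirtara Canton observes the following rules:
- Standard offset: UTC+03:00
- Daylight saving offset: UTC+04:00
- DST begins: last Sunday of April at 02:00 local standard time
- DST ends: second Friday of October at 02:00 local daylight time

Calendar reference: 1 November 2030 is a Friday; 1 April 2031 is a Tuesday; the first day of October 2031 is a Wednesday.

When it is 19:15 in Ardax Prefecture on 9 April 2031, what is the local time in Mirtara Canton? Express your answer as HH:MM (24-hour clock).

1 November 2030 is a Friday, so Mondays fall on 4, 11, 18, 25; the last is November 25.
1 April 2031 is a Tuesday, so the first Saturday is April 5.
9 April 2031 does not fall between 25 November 2030 and 5 April 2031, so daylight saving is not in effect and Ardax Prefecture is at UTC−01:00.
19:15 Ardax Prefecture + 1h = 20:15 UTC.
1 April 2031 is a Tuesday, so Sundays fall on 6, 13, 20, 27; the last is April 27.
1 October 2031 is a Wednesday, so the first Friday is October 3 and the second is October 10.
At the standard offset (UTC+03:00), 20:15 UTC + 3h = 23:15 Mirtara Canton standard time.
Daylight saving runs 27 April – 10 October; the standard-time date in Mirtara Canton, 9 April 2031, is outside that window, so Mirtara Canton is on standard time at UTC+03:00.
20:15 UTC + 3h = 23:15 Mirtara Canton.

23:15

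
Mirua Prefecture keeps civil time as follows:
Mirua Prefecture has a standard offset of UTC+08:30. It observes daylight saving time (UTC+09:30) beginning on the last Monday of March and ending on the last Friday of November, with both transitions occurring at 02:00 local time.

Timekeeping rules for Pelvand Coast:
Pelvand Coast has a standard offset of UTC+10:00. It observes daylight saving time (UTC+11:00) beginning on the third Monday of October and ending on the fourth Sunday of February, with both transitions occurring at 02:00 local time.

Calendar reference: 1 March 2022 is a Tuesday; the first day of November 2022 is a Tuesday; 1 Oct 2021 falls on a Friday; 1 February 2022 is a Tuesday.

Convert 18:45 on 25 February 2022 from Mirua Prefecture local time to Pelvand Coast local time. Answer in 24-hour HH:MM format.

21:15

1 March 2022 is a Tuesday, so Mondays fall on 7, 14, 21, 28; the last is March 28.
1 November 2022 is a Tuesday, so Fridays fall on 4, 11, 18, 25; the last is November 25.
Daylight saving runs 28 March – 25 November; 25 February 2022 is outside that window, so Mirua Prefecture is on standard time at UTC+08:30.
18:45 Mirua Prefecture − 8h30m = 10:15 UTC.
1 October 2021 is a Friday, so the first Monday is October 4 and the third is October 18.
1 February 2022 is a Tuesday, so the first Sunday is February 6 and the fourth is February 27.
At the standard offset (UTC+10:00), 10:15 UTC + 10h = 20:15 Pelvand Coast standard time.
The standard-time date in Pelvand Coast, 25 February 2022, lies within the daylight-saving period (18 October 2021 – 27 February 2022), so Pelvand Coast is on daylight time, UTC+11:00.
10:15 UTC + 11h = 21:15 Pelvand Coast.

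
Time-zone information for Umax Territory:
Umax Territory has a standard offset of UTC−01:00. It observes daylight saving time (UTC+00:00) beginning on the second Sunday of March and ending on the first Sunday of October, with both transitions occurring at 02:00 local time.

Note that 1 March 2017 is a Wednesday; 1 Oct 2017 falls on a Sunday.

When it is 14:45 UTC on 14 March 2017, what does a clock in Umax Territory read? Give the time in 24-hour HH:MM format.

14:45

1 March 2017 is a Wednesday, so the first Sunday is March 5 and the second is March 12.
1 October 2017 is a Sunday, so the first Sunday is October 1.
At the standard offset (UTC−01:00), 14:45 UTC − 1h = 13:45 Umax Territory standard time.
Daylight saving runs 12 March – 1 October; the standard-time date in Umax Territory, 14 March 2017, is inside that window, so Umax Territory is at UTC+00:00.
14:45 UTC + 0h = 14:45 local.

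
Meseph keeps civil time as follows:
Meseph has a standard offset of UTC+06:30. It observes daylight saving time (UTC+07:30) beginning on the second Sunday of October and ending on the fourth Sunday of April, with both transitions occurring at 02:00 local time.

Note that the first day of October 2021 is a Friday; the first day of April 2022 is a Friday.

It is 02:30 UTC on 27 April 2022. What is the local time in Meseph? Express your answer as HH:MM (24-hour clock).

09:00

1 October 2021 is a Friday, so the first Sunday is October 3 and the second is October 10.
1 April 2022 is a Friday, so the first Sunday is April 3 and the fourth is April 24.
At the standard offset (UTC+06:30), 02:30 UTC + 6h30m = 09:00 Meseph standard time.
The standard-time date in Meseph, 27 April 2022, is outside the daylight-saving period (10 October 2021 – 24 April 2022), so Meseph is on standard time, UTC+06:30.
02:30 UTC + 6h30m = 09:00 local.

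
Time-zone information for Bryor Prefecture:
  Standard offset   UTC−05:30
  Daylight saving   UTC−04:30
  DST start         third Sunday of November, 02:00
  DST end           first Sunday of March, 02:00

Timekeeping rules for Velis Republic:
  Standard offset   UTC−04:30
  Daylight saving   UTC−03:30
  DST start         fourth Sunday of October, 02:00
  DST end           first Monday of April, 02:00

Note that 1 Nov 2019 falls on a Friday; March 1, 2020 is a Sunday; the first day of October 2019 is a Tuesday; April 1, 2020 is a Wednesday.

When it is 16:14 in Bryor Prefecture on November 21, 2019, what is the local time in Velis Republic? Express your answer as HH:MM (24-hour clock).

17:14

1 November 2019 is a Friday, so the first Sunday is November 3 and the third is November 17.
1 March 2020 is a Sunday, so the first Sunday is March 1.
November 21, 2019 falls between 17 November 2019 and 1 March 2020, so daylight saving is in effect and Bryor Prefecture is at UTC−04:30.
16:14 Bryor Prefecture + 4h30m = 20:44 UTC.
1 October 2019 is a Tuesday, so the first Sunday is October 6 and the fourth is October 27.
1 April 2020 is a Wednesday, so the first Monday is April 6.
At the standard offset (UTC−04:30), 20:44 UTC − 4h30m = 16:14 Velis Republic standard time.
Daylight saving runs 27 October 2019 – 6 April 2020; the standard-time date in Velis Republic, November 21, 2019, is inside that window, so Velis Republic is at UTC−03:30.
20:44 UTC − 3h30m = 17:14 Velis Republic.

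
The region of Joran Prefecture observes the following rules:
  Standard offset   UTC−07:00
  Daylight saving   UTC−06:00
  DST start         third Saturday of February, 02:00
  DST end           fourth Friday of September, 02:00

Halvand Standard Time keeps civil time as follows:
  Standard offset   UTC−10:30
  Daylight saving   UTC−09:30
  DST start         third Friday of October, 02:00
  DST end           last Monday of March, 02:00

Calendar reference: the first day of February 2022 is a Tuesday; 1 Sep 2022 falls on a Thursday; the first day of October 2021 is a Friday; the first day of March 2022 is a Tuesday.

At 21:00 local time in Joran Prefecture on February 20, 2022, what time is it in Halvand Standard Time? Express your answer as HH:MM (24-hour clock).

1 February 2022 is a Tuesday, so the first Saturday is February 5 and the third is February 19.
1 September 2022 is a Thursday, so the first Friday is September 2 and the fourth is September 23.
February 20, 2022 falls between 19 February and 23 September, so daylight saving is in effect and Joran Prefecture is at UTC−06:00.
21:00 Joran Prefecture + 6h = 03:00 UTC (rolling into the next day, 21 February 2022).
1 October 2021 is a Friday, so the first Friday is October 1 and the third is October 15.
1 March 2022 is a Tuesday, so Mondays fall on 7, 14, 21, 28; the last is March 28.
At the standard offset (UTC−10:30), 03:00 UTC − 10h30m = 16:30 Halvand Standard Time standard time (rolling into the previous day, 20 February 2022).
The standard-time date in Halvand Standard Time, February 20, 2022, lies within the daylight-saving period (15 October 2021 – 28 March 2022), so Halvand Standard Time is on daylight time, UTC−09:30.
03:00 UTC − 9h30m = 17:30 Halvand Standard Time (rolling into the previous day, 20 February 2022).

17:30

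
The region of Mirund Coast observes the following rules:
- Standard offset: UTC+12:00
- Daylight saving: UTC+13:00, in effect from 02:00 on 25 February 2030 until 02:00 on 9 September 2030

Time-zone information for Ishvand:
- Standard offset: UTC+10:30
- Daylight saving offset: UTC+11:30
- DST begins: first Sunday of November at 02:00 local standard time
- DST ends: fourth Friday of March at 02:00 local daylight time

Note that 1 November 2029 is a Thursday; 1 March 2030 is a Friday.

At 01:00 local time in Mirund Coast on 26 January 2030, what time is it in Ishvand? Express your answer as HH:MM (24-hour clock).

Daylight saving runs 25 February – 9 September; 26 January 2030 is outside that window, so Mirund Coast is on standard time at UTC+12:00.
01:00 Mirund Coast − 12h = 13:00 UTC (rolling into the previous day, 25 January 2030).
1 November 2029 is a Thursday, so the first Sunday is November 4.
1 March 2030 is a Friday, so the first Friday is March 1 and the fourth is March 22.
At the standard offset (UTC+10:30), 13:00 UTC + 10h30m = 23:30 Ishvand standard time.
The standard-time date in Ishvand, 25 January 2030, lies within the daylight-saving period (4 November 2029 – 22 March 2030), so Ishvand is on daylight time, UTC+11:30.
13:00 UTC + 11h30m = 00:30 Ishvand (rolling into the next day, 26 January 2030).

00:30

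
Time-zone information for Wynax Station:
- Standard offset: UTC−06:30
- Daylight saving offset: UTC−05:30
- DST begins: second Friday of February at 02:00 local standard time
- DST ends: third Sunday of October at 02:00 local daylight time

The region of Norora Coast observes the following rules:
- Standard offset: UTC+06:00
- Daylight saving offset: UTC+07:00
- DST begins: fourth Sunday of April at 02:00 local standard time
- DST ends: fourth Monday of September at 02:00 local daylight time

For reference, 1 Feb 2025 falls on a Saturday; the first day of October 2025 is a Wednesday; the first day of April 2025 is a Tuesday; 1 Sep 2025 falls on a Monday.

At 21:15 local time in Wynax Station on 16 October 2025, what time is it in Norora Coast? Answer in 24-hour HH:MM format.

1 February 2025 is a Saturday, so the first Friday is February 7 and the second is February 14.
1 October 2025 is a Wednesday, so the first Sunday is October 5 and the third is October 19.
16 October 2025 lies within the daylight-saving period (14 February – 19 October), so Wynax Station is on daylight time, UTC−05:30.
21:15 Wynax Station + 5h30m = 02:45 UTC (rolling into the next day, 17 October 2025).
1 April 2025 is a Tuesday, so the first Sunday is April 6 and the fourth is April 27.
1 September 2025 is a Monday, so the first Monday is September 1 and the fourth is September 22.
At the standard offset (UTC+06:00), 02:45 UTC + 6h = 08:45 Norora Coast standard time.
Daylight saving runs 27 April – 22 September; the standard-time date in Norora Coast, 17 October 2025, is outside that window, so Norora Coast is on standard time at UTC+06:00.
02:45 UTC + 6h = 08:45 Norora Coast.

08:45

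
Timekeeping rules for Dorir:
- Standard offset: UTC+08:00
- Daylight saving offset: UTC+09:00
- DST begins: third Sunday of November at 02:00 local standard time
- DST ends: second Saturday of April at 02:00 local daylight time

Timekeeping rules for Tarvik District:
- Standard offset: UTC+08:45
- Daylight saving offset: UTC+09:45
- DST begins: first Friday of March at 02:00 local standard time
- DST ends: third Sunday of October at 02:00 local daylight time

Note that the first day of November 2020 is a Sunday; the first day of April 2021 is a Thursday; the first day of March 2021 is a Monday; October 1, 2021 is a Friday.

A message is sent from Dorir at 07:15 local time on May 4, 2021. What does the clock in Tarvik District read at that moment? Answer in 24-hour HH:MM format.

1 November 2020 is a Sunday, so the first Sunday is November 1 and the third is November 15.
1 April 2021 is a Thursday, so the first Saturday is April 3 and the second is April 10.
May 4, 2021 is outside the daylight-saving period (15 November 2020 – 10 April 2021), so Dorir is on standard time, UTC+08:00.
07:15 Dorir − 8h = 23:15 UTC (rolling into the previous day, 3 May 2021).
1 March 2021 is a Monday, so the first Friday is March 5.
1 October 2021 is a Friday, so the first Sunday is October 3 and the third is October 17.
At the standard offset (UTC+08:45), 23:15 UTC + 8h45m = 08:00 Tarvik District standard time (rolling into the next day, 4 May 2021).
The standard-time date in Tarvik District, May 4, 2021, falls between 5 March and 17 October, so daylight saving is in effect and Tarvik District is at UTC+09:45.
23:15 UTC + 9h45m = 09:00 Tarvik District (rolling into the next day, 4 May 2021).

09:00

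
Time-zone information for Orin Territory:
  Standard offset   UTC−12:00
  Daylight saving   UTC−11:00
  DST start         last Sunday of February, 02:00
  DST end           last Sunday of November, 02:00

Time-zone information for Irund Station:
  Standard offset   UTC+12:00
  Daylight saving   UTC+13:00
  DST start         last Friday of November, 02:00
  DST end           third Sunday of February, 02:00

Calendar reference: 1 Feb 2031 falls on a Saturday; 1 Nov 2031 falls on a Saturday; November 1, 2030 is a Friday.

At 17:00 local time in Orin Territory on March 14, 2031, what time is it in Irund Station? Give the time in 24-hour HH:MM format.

1 February 2031 is a Saturday, so Sundays fall on 2, 9, 16, 23; the last is February 23.
1 November 2031 is a Saturday, so Sundays fall on 2, 9, 16, 23, 30; the last is November 30.
March 14, 2031 falls between 23 February and 30 November, so daylight saving is in effect and Orin Territory is at UTC−11:00.
17:00 Orin Territory + 11h = 04:00 UTC (rolling into the next day, 15 March 2031).
1 November 2030 is a Friday, so Fridays fall on 1, 8, 15, 22, 29; the last is November 29.
1 February 2031 is a Saturday, so the first Sunday is February 2 and the third is February 16.
At the standard offset (UTC+12:00), 04:00 UTC + 12h = 16:00 Irund Station standard time.
The standard-time date in Irund Station, March 15, 2031, does not fall between 29 November 2030 and 16 February 2031, so daylight saving is not in effect and Irund Station is at UTC+12:00.
04:00 UTC + 12h = 16:00 Irund Station.

16:00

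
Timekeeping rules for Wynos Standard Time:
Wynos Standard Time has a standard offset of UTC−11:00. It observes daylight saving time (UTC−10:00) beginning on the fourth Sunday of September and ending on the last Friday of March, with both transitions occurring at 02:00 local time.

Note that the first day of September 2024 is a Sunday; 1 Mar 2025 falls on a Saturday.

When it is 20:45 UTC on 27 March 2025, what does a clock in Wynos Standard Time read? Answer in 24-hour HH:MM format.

10:45

1 September 2024 is a Sunday, so the first Sunday is September 1 and the fourth is September 22.
1 March 2025 is a Saturday, so Fridays fall on 7, 14, 21, 28; the last is March 28.
At the standard offset (UTC−11:00), 20:45 UTC − 11h = 09:45 Wynos Standard Time standard time.
Daylight saving runs 22 September 2024 – 28 March 2025; the standard-time date in Wynos Standard Time, 27 March 2025, is inside that window, so Wynos Standard Time is at UTC−10:00.
20:45 UTC − 10h = 10:45 local.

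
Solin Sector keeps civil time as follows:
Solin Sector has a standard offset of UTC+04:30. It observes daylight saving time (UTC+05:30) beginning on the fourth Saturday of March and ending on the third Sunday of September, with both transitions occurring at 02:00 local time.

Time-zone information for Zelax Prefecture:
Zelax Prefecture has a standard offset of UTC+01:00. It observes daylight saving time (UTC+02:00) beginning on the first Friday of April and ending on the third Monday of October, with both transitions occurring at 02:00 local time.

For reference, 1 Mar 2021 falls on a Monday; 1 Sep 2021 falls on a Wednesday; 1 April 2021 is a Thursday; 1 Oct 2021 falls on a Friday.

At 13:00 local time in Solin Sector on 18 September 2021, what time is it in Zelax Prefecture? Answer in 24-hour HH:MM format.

1 March 2021 is a Monday, so the first Saturday is March 6 and the fourth is March 27.
1 September 2021 is a Wednesday, so the first Sunday is September 5 and the third is September 19.
Daylight saving runs 27 March – 19 September; 18 September 2021 is inside that window, so Solin Sector is at UTC+05:30.
13:00 Solin Sector − 5h30m = 07:30 UTC.
1 April 2021 is a Thursday, so the first Friday is April 2.
1 October 2021 is a Friday, so the first Monday is October 4 and the third is October 18.
At the standard offset (UTC+01:00), 07:30 UTC + 1h = 08:30 Zelax Prefecture standard time.
Daylight saving runs 2 April – 18 October; the standard-time date in Zelax Prefecture, 18 September 2021, is inside that window, so Zelax Prefecture is at UTC+02:00.
07:30 UTC + 2h = 09:30 Zelax Prefecture.

09:30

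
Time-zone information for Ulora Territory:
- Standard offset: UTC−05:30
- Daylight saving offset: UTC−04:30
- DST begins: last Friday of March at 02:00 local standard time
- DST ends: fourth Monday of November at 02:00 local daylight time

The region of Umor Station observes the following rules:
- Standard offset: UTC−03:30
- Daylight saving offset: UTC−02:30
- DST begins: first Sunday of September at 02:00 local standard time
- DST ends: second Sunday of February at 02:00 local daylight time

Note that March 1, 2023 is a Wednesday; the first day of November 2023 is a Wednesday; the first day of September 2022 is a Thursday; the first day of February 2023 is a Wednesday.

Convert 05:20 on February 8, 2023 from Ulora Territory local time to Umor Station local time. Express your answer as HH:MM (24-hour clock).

08:20

1 March 2023 is a Wednesday, so Fridays fall on 3, 10, 17, 24, 31; the last is March 31.
1 November 2023 is a Wednesday, so the first Monday is November 6 and the fourth is November 27.
February 8, 2023 does not fall between 31 March and 27 November, so daylight saving is not in effect and Ulora Territory is at UTC−05:30.
05:20 Ulora Territory + 5h30m = 10:50 UTC.
1 September 2022 is a Thursday, so the first Sunday is September 4.
1 February 2023 is a Wednesday, so the first Sunday is February 5 and the second is February 12.
At the standard offset (UTC−03:30), 10:50 UTC − 3h30m = 07:20 Umor Station standard time.
The standard-time date in Umor Station, February 8, 2023, lies within the daylight-saving period (4 September 2022 – 12 February 2023), so Umor Station is on daylight time, UTC−02:30.
10:50 UTC − 2h30m = 08:20 Umor Station.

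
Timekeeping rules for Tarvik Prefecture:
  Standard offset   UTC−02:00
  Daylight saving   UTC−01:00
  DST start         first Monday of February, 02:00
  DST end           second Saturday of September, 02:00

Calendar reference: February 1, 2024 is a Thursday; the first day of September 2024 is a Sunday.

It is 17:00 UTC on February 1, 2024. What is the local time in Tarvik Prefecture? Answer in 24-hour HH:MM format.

15:00

1 February 2024 is a Thursday, so the first Monday is February 5.
1 September 2024 is a Sunday, so the first Saturday is September 7 and the second is September 14.
At the standard offset (UTC−02:00), 17:00 UTC − 2h = 15:00 Tarvik Prefecture standard time.
The standard-time date in Tarvik Prefecture, February 1, 2024, is outside the daylight-saving period (5 February – 14 September), so Tarvik Prefecture is on standard time, UTC−02:00.
17:00 UTC − 2h = 15:00 local.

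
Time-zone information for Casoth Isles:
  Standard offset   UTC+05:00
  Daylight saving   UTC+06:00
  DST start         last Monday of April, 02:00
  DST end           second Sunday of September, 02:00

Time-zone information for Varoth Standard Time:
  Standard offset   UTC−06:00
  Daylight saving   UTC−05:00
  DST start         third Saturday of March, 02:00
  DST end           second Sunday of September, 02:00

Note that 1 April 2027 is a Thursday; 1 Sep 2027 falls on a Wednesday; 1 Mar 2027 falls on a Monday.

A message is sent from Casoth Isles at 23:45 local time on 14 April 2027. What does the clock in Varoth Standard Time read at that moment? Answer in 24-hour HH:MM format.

1 April 2027 is a Thursday, so Mondays fall on 5, 12, 19, 26; the last is April 26.
1 September 2027 is a Wednesday, so the first Sunday is September 5 and the second is September 12.
14 April 2027 does not fall between 26 April and 12 September, so daylight saving is not in effect and Casoth Isles is at UTC+05:00.
23:45 Casoth Isles − 5h = 18:45 UTC.
1 March 2027 is a Monday, so the first Saturday is March 6 and the third is March 20.
1 September 2027 is a Wednesday, so the first Sunday is September 5 and the second is September 12.
At the standard offset (UTC−06:00), 18:45 UTC − 6h = 12:45 Varoth Standard Time standard time.
Daylight saving runs 20 March – 12 September; the standard-time date in Varoth Standard Time, 14 April 2027, is inside that window, so Varoth Standard Time is at UTC−05:00.
18:45 UTC − 5h = 13:45 Varoth Standard Time.

13:45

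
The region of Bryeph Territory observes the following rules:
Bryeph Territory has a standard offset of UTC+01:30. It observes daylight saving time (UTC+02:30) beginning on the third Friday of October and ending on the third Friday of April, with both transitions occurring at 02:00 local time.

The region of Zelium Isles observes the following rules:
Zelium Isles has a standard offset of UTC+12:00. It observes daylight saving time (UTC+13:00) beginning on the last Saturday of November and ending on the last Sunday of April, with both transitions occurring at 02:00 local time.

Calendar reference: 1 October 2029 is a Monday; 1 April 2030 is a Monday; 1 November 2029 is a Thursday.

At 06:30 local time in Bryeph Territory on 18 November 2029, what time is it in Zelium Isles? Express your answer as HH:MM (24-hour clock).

16:00

1 October 2029 is a Monday, so the first Friday is October 5 and the third is October 19.
1 April 2030 is a Monday, so the first Friday is April 5 and the third is April 19.
18 November 2029 falls between 19 October 2029 and 19 April 2030, so daylight saving is in effect and Bryeph Territory is at UTC+02:30.
06:30 Bryeph Territory − 2h30m = 04:00 UTC.
1 November 2029 is a Thursday, so Saturdays fall on 3, 10, 17, 24; the last is November 24.
1 April 2030 is a Monday, so Sundays fall on 7, 14, 21, 28; the last is April 28.
At the standard offset (UTC+12:00), 04:00 UTC + 12h = 16:00 Zelium Isles standard time.
The standard-time date in Zelium Isles, 18 November 2029, is outside the daylight-saving period (24 November 2029 – 28 April 2030), so Zelium Isles is on standard time, UTC+12:00.
04:00 UTC + 12h = 16:00 Zelium Isles.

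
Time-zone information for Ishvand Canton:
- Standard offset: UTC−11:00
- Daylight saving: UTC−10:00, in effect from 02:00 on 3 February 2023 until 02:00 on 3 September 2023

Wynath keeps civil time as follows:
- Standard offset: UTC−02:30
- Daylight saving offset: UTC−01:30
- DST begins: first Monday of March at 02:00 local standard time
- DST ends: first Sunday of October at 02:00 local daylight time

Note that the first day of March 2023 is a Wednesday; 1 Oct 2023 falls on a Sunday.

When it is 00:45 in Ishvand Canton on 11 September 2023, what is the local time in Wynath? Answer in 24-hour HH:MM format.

11 September 2023 is outside the daylight-saving period (3 February – 3 September), so Ishvand Canton is on standard time, UTC−11:00.
00:45 Ishvand Canton + 11h = 11:45 UTC.
1 March 2023 is a Wednesday, so the first Monday is March 6.
1 October 2023 is a Sunday, so the first Sunday is October 1.
At the standard offset (UTC−02:30), 11:45 UTC − 2h30m = 09:15 Wynath standard time.
The standard-time date in Wynath, 11 September 2023, lies within the daylight-saving period (6 March – 1 October), so Wynath is on daylight time, UTC−01:30.
11:45 UTC − 1h30m = 10:15 Wynath.

10:15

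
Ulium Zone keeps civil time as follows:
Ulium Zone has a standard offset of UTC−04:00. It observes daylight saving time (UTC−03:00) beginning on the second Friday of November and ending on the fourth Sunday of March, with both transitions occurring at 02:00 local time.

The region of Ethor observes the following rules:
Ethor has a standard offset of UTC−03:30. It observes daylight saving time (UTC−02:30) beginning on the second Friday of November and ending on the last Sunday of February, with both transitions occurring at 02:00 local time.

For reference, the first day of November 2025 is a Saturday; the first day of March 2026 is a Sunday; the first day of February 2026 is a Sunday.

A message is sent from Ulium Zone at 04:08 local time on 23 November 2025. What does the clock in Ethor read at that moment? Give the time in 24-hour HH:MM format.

04:38

1 November 2025 is a Saturday, so the first Friday is November 7 and the second is November 14.
1 March 2026 is a Sunday, so the first Sunday is March 1 and the fourth is March 22.
23 November 2025 falls between 14 November 2025 and 22 March 2026, so daylight saving is in effect and Ulium Zone is at UTC−03:00.
04:08 Ulium Zone + 3h = 07:08 UTC.
1 November 2025 is a Saturday, so the first Friday is November 7 and the second is November 14.
1 February 2026 is a Sunday, so Sundays fall on 1, 8, 15, 22; the last is February 22.
At the standard offset (UTC−03:30), 07:08 UTC − 3h30m = 03:38 Ethor standard time.
The standard-time date in Ethor, 23 November 2025, lies within the daylight-saving period (14 November 2025 – 22 February 2026), so Ethor is on daylight time, UTC−02:30.
07:08 UTC − 2h30m = 04:38 Ethor.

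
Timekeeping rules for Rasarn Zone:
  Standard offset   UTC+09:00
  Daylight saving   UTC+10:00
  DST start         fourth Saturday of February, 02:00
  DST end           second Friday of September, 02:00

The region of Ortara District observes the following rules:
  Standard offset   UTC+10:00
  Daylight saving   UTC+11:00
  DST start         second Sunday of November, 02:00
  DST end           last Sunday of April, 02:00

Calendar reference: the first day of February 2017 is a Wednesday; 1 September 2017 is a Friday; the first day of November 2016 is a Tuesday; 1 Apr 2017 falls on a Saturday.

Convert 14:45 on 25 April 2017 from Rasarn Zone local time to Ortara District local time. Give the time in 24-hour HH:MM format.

15:45

1 February 2017 is a Wednesday, so the first Saturday is February 4 and the fourth is February 25.
1 September 2017 is a Friday, so the first Friday is September 1 and the second is September 8.
25 April 2017 falls between 25 February and 8 September, so daylight saving is in effect and Rasarn Zone is at UTC+10:00.
14:45 Rasarn Zone − 10h = 04:45 UTC.
1 November 2016 is a Tuesday, so the first Sunday is November 6 and the second is November 13.
1 April 2017 is a Saturday, so Sundays fall on 2, 9, 16, 23, 30; the last is April 30.
At the standard offset (UTC+10:00), 04:45 UTC + 10h = 14:45 Ortara District standard time.
The standard-time date in Ortara District, 25 April 2017, falls between 13 November 2016 and 30 April 2017, so daylight saving is in effect and Ortara District is at UTC+11:00.
04:45 UTC + 11h = 15:45 Ortara District.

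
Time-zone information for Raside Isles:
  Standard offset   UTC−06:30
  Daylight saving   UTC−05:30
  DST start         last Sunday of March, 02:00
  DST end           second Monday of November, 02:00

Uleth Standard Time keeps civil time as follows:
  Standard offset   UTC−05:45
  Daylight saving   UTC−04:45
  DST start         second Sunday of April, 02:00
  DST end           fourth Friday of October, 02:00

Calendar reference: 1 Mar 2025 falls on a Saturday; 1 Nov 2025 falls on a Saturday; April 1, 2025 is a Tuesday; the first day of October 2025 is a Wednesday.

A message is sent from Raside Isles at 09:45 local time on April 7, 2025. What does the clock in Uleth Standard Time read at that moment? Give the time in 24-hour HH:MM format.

1 March 2025 is a Saturday, so Sundays fall on 2, 9, 16, 23, 30; the last is March 30.
1 November 2025 is a Saturday, so the first Monday is November 3 and the second is November 10.
April 7, 2025 falls between 30 March and 10 November, so daylight saving is in effect and Raside Isles is at UTC−05:30.
09:45 Raside Isles + 5h30m = 15:15 UTC.
1 April 2025 is a Tuesday, so the first Sunday is April 6 and the second is April 13.
1 October 2025 is a Wednesday, so the first Friday is October 3 and the fourth is October 24.
At the standard offset (UTC−05:45), 15:15 UTC − 5h45m = 09:30 Uleth Standard Time standard time.
The standard-time date in Uleth Standard Time, April 7, 2025, is outside the daylight-saving period (13 April – 24 October), so Uleth Standard Time is on standard time, UTC−05:45.
15:15 UTC − 5h45m = 09:30 Uleth Standard Time.

09:30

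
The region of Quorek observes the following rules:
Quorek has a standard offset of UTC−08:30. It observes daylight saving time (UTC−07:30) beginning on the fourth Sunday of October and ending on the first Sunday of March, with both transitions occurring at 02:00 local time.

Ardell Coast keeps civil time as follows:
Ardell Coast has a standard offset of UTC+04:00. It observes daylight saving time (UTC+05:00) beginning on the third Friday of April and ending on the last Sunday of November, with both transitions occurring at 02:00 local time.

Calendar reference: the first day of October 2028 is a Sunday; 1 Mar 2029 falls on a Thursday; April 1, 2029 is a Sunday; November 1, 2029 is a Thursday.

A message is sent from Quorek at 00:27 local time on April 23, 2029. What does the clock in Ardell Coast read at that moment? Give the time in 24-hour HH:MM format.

13:57

1 October 2028 is a Sunday, so the first Sunday is October 1 and the fourth is October 22.
1 March 2029 is a Thursday, so the first Sunday is March 4.
April 23, 2029 does not fall between 22 October 2028 and 4 March 2029, so daylight saving is not in effect and Quorek is at UTC−08:30.
00:27 Quorek + 8h30m = 08:57 UTC.
1 April 2029 is a Sunday, so the first Friday is April 6 and the third is April 20.
1 November 2029 is a Thursday, so Sundays fall on 4, 11, 18, 25; the last is November 25.
At the standard offset (UTC+04:00), 08:57 UTC + 4h = 12:57 Ardell Coast standard time.
The standard-time date in Ardell Coast, April 23, 2029, falls between 20 April and 25 November, so daylight saving is in effect and Ardell Coast is at UTC+05:00.
08:57 UTC + 5h = 13:57 Ardell Coast.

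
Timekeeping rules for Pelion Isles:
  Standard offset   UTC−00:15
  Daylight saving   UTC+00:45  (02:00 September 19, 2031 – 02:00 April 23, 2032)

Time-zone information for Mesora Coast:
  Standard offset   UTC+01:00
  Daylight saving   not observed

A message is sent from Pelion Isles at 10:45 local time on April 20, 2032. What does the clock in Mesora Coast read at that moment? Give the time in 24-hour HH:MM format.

April 20, 2032 lies within the daylight-saving period (19 September 2031 – 23 April 2032), so Pelion Isles is on daylight time, UTC+00:45.
10:45 Pelion Isles − 0h45m = 10:00 UTC.
Mesora Coast stays on UTC+01:00 all year.
10:00 UTC + 1h = 11:00 Mesora Coast.

11:00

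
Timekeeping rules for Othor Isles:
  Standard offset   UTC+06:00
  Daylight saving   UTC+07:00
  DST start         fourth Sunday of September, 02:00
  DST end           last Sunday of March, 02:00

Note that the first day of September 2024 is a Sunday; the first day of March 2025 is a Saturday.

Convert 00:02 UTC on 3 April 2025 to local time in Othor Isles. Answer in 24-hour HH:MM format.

06:02

1 September 2024 is a Sunday, so the first Sunday is September 1 and the fourth is September 22.
1 March 2025 is a Saturday, so Sundays fall on 2, 9, 16, 23, 30; the last is March 30.
At the standard offset (UTC+06:00), 00:02 UTC + 6h = 06:02 Othor Isles standard time.
Daylight saving runs 22 September 2024 – 30 March 2025; the standard-time date in Othor Isles, 3 April 2025, is outside that window, so Othor Isles is on standard time at UTC+06:00.
00:02 UTC + 6h = 06:02 local.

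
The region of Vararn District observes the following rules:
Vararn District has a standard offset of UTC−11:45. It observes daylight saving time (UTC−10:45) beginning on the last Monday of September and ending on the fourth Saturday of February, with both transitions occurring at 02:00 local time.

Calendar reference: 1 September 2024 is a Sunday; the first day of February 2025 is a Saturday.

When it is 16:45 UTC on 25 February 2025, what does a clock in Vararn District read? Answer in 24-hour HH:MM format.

1 September 2024 is a Sunday, so Mondays fall on 2, 9, 16, 23, 30; the last is September 30.
1 February 2025 is a Saturday, so the first Saturday is February 1 and the fourth is February 22.
At the standard offset (UTC−11:45), 16:45 UTC − 11h45m = 05:00 Vararn District standard time.
Daylight saving runs 30 September 2024 – 22 February 2025; the standard-time date in Vararn District, 25 February 2025, is outside that window, so Vararn District is on standard time at UTC−11:45.
16:45 UTC − 11h45m = 05:00 local.

05:00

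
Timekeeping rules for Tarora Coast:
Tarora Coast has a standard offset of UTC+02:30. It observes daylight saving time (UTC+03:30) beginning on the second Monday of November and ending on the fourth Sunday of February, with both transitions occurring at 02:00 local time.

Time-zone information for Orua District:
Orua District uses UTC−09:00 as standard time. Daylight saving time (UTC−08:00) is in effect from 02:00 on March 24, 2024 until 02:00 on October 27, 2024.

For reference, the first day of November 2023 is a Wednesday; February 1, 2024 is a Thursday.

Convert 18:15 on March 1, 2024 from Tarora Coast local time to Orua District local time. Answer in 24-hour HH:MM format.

1 November 2023 is a Wednesday, so the first Monday is November 6 and the second is November 13.
1 February 2024 is a Thursday, so the first Sunday is February 4 and the fourth is February 25.
March 1, 2024 does not fall between 13 November 2023 and 25 February 2024, so daylight saving is not in effect and Tarora Coast is at UTC+02:30.
18:15 Tarora Coast − 2h30m = 15:45 UTC.
At the standard offset (UTC−09:00), 15:45 UTC − 9h = 06:45 Orua District standard time.
The standard-time date in Orua District, March 1, 2024, does not fall between 24 March and 27 October, so daylight saving is not in effect and Orua District is at UTC−09:00.
15:45 UTC − 9h = 06:45 Orua District.

06:45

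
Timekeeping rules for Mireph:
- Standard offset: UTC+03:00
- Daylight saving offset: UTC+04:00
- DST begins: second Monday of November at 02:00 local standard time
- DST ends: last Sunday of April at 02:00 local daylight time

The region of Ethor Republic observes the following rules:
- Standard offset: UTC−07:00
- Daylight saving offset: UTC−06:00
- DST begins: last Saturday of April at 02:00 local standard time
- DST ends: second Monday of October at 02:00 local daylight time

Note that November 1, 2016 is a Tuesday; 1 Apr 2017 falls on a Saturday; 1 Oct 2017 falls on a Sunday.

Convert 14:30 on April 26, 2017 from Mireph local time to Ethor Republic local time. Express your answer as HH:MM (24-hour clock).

03:30

1 November 2016 is a Tuesday, so the first Monday is November 7 and the second is November 14.
1 April 2017 is a Saturday, so Sundays fall on 2, 9, 16, 23, 30; the last is April 30.
Daylight saving runs 14 November 2016 – 30 April 2017; April 26, 2017 is inside that window, so Mireph is at UTC+04:00.
14:30 Mireph − 4h = 10:30 UTC.
1 April 2017 is a Saturday, so Saturdays fall on 1, 8, 15, 22, 29; the last is April 29.
1 October 2017 is a Sunday, so the first Monday is October 2 and the second is October 9.
At the standard offset (UTC−07:00), 10:30 UTC − 7h = 03:30 Ethor Republic standard time.
The standard-time date in Ethor Republic, April 26, 2017, does not fall between 29 April and 9 October, so daylight saving is not in effect and Ethor Republic is at UTC−07:00.
10:30 UTC − 7h = 03:30 Ethor Republic.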